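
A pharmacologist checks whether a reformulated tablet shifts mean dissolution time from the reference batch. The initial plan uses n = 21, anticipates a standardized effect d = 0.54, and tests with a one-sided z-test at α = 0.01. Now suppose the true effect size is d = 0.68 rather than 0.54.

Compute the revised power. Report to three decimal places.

Power ≈ 0.785

With d = 0.68: δ = d·√n = 0.68 × √21 = 3.1162. Critical value z_{0.01} = 2.326.
Revised power = Φ(δ − 2.326) = Φ(0.790) = 0.7852.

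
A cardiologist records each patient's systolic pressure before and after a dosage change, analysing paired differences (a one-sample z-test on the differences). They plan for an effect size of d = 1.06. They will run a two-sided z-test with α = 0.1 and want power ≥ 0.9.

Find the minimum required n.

n = 8

Set Φ(δ − 1.645) = 0.9; then δ − 1.645 = Φ⁻¹(0.9) = 1.282, giving δ = 2.926.
(For δ > 0 the lower-tail rejection region contributes negligibly to power, so the one-term inversion is standard.)
δ = d·√n ⇒ n = (δ/d)² = (2.926 / 1.06)² = 7.62.
Round up to the next whole unit.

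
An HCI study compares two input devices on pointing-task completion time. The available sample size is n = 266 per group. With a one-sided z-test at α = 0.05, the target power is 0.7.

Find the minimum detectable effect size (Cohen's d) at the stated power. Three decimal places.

Need Φ(δ − 1.645) = 0.7, so δ = 1.645 + 0.524 = 2.169.
δ = d·√(n/2) ⇒ d = δ/√(n/2) = 2.169/√(266/2) = 0.1881.

d ≈ 0.188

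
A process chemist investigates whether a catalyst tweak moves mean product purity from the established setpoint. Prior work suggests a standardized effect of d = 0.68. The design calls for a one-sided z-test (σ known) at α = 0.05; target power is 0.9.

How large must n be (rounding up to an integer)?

n = 19

For power 0.9 need Φ(δ − z_{0.05}) = 0.9, so δ = z_{0.05} + z_{0.10} = 1.645 + 1.282 = 2.926.
δ = d·√n ⇒ n = (δ/d)² = (2.926 / 0.68)² = 18.52.
Rounding up, n = 19.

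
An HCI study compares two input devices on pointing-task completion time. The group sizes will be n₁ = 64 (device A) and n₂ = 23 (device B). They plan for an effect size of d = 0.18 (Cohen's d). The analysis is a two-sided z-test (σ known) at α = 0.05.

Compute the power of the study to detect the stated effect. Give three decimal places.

Power ≈ 0.115

Noncentrality parameter: δ = d / √(1/n₁ + 1/n₂) = 0.18 / √(1/64 + 1/23) = 0.7404
Critical value for a two-sided test at α = 0.05: z_{α/2} = 1.960.
Power = Φ(δ − 1.960) + Φ(−δ − 1.960) = Φ(-1.220) + Φ(-2.700) = 0.1113 + 0.0035 = 0.1148.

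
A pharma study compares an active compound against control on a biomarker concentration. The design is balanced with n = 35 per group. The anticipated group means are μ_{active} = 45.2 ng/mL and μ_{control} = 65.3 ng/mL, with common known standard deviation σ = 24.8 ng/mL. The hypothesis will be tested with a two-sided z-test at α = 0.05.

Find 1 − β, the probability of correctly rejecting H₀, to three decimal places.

Power ≈ 0.924

Standardized effect: d = |μ_{active} − μ_{control}| / σ = |45.2 − 65.3| / 24.8 = 0.8105
Noncentrality parameter: δ = d·√(n/2) = 0.8105 × √(35/2) = 3.3905
Critical value for a two-sided test at α = 0.05: z_{α/2} = 1.960.
Power = Φ(δ − 1.960) + Φ(−δ − 1.960) = Φ(1.431) + Φ(-5.350) = 0.9237 + 0.0000 = 0.9237.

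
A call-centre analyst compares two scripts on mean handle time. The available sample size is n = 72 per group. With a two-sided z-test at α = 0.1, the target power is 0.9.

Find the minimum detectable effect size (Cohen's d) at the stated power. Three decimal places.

Need Φ(δ − 1.645) = 0.9, so δ = 1.645 + 1.282 = 2.926.
(The second rejection-region term Φ(−δ − z_{α/2}) is negligible and dropped.)
δ = d·√(n/2) ⇒ d = δ/√(n/2) = 2.926/√(72/2) = 0.4877.

d ≈ 0.488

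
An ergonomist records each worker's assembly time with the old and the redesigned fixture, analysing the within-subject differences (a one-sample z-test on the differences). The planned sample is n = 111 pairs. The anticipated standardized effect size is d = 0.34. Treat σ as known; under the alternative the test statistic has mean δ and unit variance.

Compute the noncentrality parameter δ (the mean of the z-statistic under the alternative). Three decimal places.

δ ≈ 3.582

The noncentrality parameter scales effect size by the design's sample-size factor: δ = d·√n = 0.34 × √111 = 3.5821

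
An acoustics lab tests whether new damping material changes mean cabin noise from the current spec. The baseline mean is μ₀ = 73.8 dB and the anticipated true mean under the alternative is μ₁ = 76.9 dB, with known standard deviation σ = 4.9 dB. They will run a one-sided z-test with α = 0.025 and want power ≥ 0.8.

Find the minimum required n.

Standardized effect: d = |μ₁ − μ₀| / σ = |76.9 − 73.8| / 4.9 = 0.6327
For power 0.8 need Φ(δ − z_{0.025}) = 0.8, so δ = z_{0.025} + z_{0.20} = 1.960 + 0.842 = 2.802.
δ = d·√n ⇒ n = (δ/d)² = (2.802 / 0.6327)² = 19.61.
Round up to the next whole unit.

n = 20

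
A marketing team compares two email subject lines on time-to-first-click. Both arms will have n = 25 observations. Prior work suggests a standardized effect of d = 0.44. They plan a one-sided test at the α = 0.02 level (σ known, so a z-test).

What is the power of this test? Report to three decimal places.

Power ≈ 0.309

Noncentrality parameter: δ = d·√(n/2) = 0.44 × √(25/2) = 1.5556
One-sided α = 0.02 → critical value z_{0.02} = 2.054.
Power = Φ(δ − 2.054) = Φ(-0.498) = 0.3092.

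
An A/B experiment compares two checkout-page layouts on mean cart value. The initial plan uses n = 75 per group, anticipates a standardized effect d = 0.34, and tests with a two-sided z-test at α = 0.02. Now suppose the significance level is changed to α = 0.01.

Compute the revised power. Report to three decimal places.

δ = d·√(n/2) = 0.34 × √(75/2) = 2.0821 (unchanged). New critical value: z_{0.005} = 2.576.
Revised power = Φ(δ − 2.576) + Φ(−δ − 2.576) = Φ(-0.494) + Φ(-4.658) = 0.3107 + 0.0000 = 0.3107.

Power ≈ 0.311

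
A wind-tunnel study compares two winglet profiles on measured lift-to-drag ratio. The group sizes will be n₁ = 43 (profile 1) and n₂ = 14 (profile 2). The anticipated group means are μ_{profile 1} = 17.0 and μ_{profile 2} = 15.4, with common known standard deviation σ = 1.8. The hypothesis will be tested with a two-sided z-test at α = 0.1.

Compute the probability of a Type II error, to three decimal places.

Standardized effect: d = |μ_{profile 1} − μ_{profile 2}| / σ = |17.0 − 15.4| / 1.8 = 0.8889
Noncentrality parameter: δ = d / √(1/n₁ + 1/n₂) = 0.8889 / √(1/43 + 1/14) = 2.8887
Critical value for a two-sided test at α = 0.1: z_{α/2} = 1.645.
Power = Φ(δ − 1.645) + Φ(−δ − 1.645) = Φ(1.244) + Φ(-4.534) = 0.8932 + 0.0000 = 0.8932.
Type II error: β = 1 − power = 1 − 0.8932 = 0.1068.

β ≈ 0.107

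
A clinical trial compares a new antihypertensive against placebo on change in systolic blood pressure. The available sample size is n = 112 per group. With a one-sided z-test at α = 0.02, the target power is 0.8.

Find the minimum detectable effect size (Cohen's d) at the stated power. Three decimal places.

Required noncentrality: δ = z_{0.02} + z_{0.20} = 2.054 + 0.842 = 2.895.
δ = d·√(n/2) ⇒ d = δ/√(n/2) = 2.895/√(112/2) = 0.3869.

d ≈ 0.387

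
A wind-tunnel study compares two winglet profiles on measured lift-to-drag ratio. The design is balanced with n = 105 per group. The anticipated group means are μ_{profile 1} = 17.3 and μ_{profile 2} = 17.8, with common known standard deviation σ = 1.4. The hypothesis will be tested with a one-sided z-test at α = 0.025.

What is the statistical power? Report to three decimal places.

Power ≈ 0.735

Standardized effect: d = |μ_{profile 1} − μ_{profile 2}| / σ = |17.3 − 17.8| / 1.4 = 0.3571
Noncentrality parameter: δ = d·√(n/2) = 0.3571 × √(105/2) = 2.5877
One-sided α = 0.025 → critical value z_{0.025} = 1.960.
Power = Φ(δ − 1.960) = Φ(0.628) = 0.7349.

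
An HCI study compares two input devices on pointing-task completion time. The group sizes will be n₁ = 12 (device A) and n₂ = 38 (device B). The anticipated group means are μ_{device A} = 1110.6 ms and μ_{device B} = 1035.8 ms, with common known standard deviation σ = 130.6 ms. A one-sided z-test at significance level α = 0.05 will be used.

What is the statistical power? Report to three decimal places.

Power ≈ 0.534

Standardized effect: d = |μ_{device A} − μ_{device B}| / σ = |1110.6 − 1035.8| / 130.6 = 0.5727
Noncentrality parameter: δ = d / √(1/n₁ + 1/n₂) = 0.5727 / √(1/12 + 1/38) = 1.7296
Critical value for a one-sided test at α = 0.05: z_α = 1.645.
Power = Φ(δ − 1.645) = Φ(0.085) = 0.5338.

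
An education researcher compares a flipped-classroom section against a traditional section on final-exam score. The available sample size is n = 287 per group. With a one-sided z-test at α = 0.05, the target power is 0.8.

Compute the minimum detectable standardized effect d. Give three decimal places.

d ≈ 0.208

Need Φ(δ − 1.645) = 0.8, so δ = 1.645 + 0.842 = 2.486.
δ = d·√(n/2) ⇒ d = δ/√(n/2) = 2.486/√(287/2) = 0.2076.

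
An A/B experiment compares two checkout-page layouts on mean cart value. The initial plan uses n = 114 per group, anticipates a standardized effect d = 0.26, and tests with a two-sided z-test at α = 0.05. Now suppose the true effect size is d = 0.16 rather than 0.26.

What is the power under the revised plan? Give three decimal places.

Power ≈ 0.227

With d = 0.16: δ = d·√(n/2) = 0.16 × √(114/2) = 1.2080. Critical value z_{0.025} = 1.960.
Revised power = Φ(δ − 1.960) + Φ(−δ − 1.960) = Φ(-0.752) + Φ(-3.168) = 0.2260 + 0.0008 = 0.2268.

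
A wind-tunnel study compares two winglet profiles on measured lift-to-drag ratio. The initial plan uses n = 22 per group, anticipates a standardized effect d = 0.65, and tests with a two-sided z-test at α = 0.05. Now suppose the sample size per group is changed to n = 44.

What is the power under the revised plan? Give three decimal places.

Power ≈ 0.862

With n = 44 per group: δ = d·√(n/2) = 0.65 × √(44/2) = 3.0488. Critical value z_{0.025} = 1.960.
Revised power = Φ(δ − 1.960) + Φ(−δ − 1.960) = Φ(1.089) + Φ(-5.009) = 0.8619 + 0.0000 = 0.8619.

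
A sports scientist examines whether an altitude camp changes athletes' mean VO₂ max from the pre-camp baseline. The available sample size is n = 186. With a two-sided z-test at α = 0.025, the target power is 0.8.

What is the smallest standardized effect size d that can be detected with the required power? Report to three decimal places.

d ≈ 0.226

Need Φ(δ − 2.241) = 0.8, so δ = 2.241 + 0.842 = 3.083.
(The second rejection-region term Φ(−δ − z_{α/2}) is negligible and dropped.)
δ = d·√n ⇒ d = δ/√n = 3.083/√186 = 0.2261.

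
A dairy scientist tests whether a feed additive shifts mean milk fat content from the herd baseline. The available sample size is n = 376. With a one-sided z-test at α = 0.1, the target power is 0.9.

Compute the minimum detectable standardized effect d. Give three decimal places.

Required noncentrality: δ = z_{0.1} + z_{0.10} = 1.282 + 1.282 = 2.563.
δ = d·√n ⇒ d = δ/√n = 2.563/√376 = 0.1322.

d ≈ 0.132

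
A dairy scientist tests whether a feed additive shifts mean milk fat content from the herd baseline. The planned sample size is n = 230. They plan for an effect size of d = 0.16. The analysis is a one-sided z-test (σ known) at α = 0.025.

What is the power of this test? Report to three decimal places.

Noncentrality parameter: λ = d·√n = 0.16 × √230 = 2.4265
One-sided α = 0.025 → critical value z_{0.025} = 1.960.
Power = P(Z > 1.960 − λ) = Φ(0.467) = 0.6796.

Power ≈ 0.680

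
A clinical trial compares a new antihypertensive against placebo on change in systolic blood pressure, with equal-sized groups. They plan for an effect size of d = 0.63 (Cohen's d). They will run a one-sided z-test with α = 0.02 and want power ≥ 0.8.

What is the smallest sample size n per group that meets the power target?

Set Φ(δ − 2.054) = 0.8; then δ − 2.054 = Φ⁻¹(0.8) = 0.842, giving δ = 2.895.
δ = d·√(n/2) ⇒ n = 2(δ/d)² = 2 × (2.895 / 0.63)² = 42.24.
Rounding up, n = 43 per group.

n = 43 per group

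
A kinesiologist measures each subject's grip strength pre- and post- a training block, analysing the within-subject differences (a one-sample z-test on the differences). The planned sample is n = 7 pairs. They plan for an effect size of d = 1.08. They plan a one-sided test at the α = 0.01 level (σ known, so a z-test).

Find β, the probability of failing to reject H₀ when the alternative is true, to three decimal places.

β ≈ 0.298

Noncentrality parameter: δ = d·√n = 1.08 × √7 = 2.8574
Critical value for a one-sided test at α = 0.01: z_α = 2.326.
Power = P(Z > 2.326 − δ) = Φ(0.531) = 0.7023.
Type II error: β = 1 − power = 1 − 0.7023 = 0.2977.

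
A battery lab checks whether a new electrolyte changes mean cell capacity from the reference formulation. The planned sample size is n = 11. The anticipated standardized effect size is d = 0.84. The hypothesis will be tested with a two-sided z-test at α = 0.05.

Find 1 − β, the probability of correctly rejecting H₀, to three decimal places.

Power ≈ 0.796

Noncentrality parameter: δ = d·√n = 0.84 × √11 = 2.7860
Critical value for a two-sided test at α = 0.05: z_{α/2} = 1.960.
Power = Φ(δ − 1.960) + Φ(−δ − 1.960) = Φ(0.826) + Φ(-4.746) = 0.7956 + 0.0000 = 0.7956.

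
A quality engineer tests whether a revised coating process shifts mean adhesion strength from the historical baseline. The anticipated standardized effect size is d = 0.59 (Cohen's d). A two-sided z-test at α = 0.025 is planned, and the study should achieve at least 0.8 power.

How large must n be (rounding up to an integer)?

Set Φ(δ − 2.241) = 0.8; then δ − 2.241 = Φ⁻¹(0.8) = 0.842, giving δ = 3.083.
(For δ > 0 the lower-tail rejection region contributes negligibly to power, so the one-term inversion is standard.)
δ = d·√n ⇒ n = (δ/d)² = (3.083 / 0.59)² = 27.31.
Rounding up, n = 28.

n = 28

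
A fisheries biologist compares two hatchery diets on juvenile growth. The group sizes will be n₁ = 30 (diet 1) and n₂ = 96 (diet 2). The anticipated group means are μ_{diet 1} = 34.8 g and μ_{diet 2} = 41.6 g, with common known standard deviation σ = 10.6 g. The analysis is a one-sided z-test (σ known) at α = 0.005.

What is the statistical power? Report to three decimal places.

Standardized effect: d = |μ_{diet 1} − μ_{diet 2}| / σ = |34.8 − 41.6| / 10.6 = 0.6415
Noncentrality parameter: δ = d / √(1/n₁ + 1/n₂) = 0.6415 / √(1/30 + 1/96) = 3.0670
One-sided α = 0.005 → critical value z_{0.005} = 2.576.
Power = P(Z > 2.576 − δ) = Φ(0.491) = 0.6883.

Power ≈ 0.688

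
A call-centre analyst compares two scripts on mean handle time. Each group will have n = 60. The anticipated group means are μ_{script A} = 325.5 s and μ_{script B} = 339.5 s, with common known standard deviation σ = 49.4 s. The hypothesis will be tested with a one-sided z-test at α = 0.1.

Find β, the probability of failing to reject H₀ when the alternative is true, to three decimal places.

β ≈ 0.393

Standardized effect: d = |μ_{script A} − μ_{script B}| / σ = |325.5 − 339.5| / 49.4 = 0.2834
Noncentrality parameter: δ = d·√(n/2) = 0.2834 × √(60/2) = 1.5523
Critical value for a one-sided test at α = 0.1: z_α = 1.282.
Power = Φ(δ − 1.282) = Φ(0.271) = 0.6067.
Type II error: β = 1 − power = 1 − 0.6067 = 0.3933.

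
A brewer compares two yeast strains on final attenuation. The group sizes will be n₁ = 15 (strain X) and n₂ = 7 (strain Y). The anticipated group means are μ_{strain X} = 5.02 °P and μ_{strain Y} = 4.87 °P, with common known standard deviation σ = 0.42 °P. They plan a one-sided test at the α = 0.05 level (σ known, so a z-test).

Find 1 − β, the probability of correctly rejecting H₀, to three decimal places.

Standardized effect: d = |μ_{strain X} − μ_{strain Y}| / σ = |5.02 − 4.87| / 0.42 = 0.3571
Noncentrality parameter: δ = d / √(1/n₁ + 1/n₂) = 0.3571 / √(1/15 + 1/7) = 0.7802
One-sided α = 0.05 → critical value z_{0.05} = 1.645.
Power = P(Z > 1.645 − δ) = Φ(-0.865) = 0.1936.

Power ≈ 0.194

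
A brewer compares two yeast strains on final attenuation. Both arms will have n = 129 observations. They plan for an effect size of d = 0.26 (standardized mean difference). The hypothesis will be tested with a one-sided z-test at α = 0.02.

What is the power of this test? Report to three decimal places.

Power ≈ 0.514

Noncentrality parameter: δ = d·√(n/2) = 0.26 × √(129/2) = 2.0881
One-sided α = 0.02 → critical value z_{0.02} = 2.054.
Power = Φ(δ − 2.054) = Φ(0.034) = 0.5137.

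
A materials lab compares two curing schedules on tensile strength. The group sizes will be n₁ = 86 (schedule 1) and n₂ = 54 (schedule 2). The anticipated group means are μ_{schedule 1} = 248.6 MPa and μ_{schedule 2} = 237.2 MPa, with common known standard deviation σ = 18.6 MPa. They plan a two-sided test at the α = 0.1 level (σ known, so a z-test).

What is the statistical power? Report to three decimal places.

Power ≈ 0.970

Standardized effect: d = |μ_{schedule 1} − μ_{schedule 2}| / σ = |248.6 − 237.2| / 18.6 = 0.6129
Noncentrality parameter: δ = d / √(1/n₁ + 1/n₂) = 0.6129 / √(1/86 + 1/54) = 3.5300
Two-sided α = 0.1 → critical value z_{0.05} = 1.645.
Power = Φ(δ − 1.645) + Φ(−δ − 1.645) = Φ(1.885) + Φ(-5.175) = 0.9703 + 0.0000 = 0.9703.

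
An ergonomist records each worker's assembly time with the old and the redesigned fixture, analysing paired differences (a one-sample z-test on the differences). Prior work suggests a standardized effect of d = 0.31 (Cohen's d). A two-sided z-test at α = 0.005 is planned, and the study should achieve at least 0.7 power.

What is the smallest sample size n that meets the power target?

n = 116

Set Φ(δ − 2.807) = 0.7; then δ − 2.807 = Φ⁻¹(0.7) = 0.524, giving δ = 3.331.
(For δ > 0 the lower-tail rejection region contributes negligibly to power, so the one-term inversion is standard.)
δ = d·√n ⇒ n = (δ/d)² = (3.331 / 0.31)² = 115.49.
Rounding up, n = 116.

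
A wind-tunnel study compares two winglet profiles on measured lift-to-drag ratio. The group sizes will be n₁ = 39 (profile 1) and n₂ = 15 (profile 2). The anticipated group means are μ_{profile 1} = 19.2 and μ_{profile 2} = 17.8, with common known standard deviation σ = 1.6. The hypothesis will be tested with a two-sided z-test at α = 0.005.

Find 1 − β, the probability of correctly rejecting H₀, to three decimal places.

Power ≈ 0.529

Standardized effect: d = |μ_{profile 1} − μ_{profile 2}| / σ = |19.2 − 17.8| / 1.6 = 0.8750
Noncentrality parameter: δ = d / √(1/n₁ + 1/n₂) = 0.8750 / √(1/39 + 1/15) = 2.8800
Two-sided α = 0.005 → critical value z_{0.0025} = 2.807.
Power = Φ(δ − 2.807) + Φ(−δ − 2.807) = Φ(0.073) + Φ(-5.687) = 0.5291 + 0.0000 = 0.5291.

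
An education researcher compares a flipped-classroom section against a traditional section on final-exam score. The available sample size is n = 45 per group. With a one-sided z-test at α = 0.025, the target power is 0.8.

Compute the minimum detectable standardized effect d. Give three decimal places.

Need Φ(δ − 1.960) = 0.8, so δ = 1.960 + 0.842 = 2.802.
δ = d·√(n/2) ⇒ d = δ/√(n/2) = 2.802/√(45/2) = 0.5906.

d ≈ 0.591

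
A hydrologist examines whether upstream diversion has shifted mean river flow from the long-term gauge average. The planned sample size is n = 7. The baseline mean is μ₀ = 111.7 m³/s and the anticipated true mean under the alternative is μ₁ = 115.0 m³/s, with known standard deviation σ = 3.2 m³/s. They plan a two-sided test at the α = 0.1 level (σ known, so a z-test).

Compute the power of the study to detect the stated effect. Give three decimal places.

Power ≈ 0.861

Standardized effect: d = |μ₁ − μ₀| / σ = |115.0 − 111.7| / 3.2 = 1.0312
Noncentrality parameter: δ = d·√n = 1.0312 × √7 = 2.7284
Two-sided α = 0.1 → critical value z_{0.05} = 1.645.
Power = Φ(δ − 1.645) + Φ(−δ − 1.645) = Φ(1.084) + Φ(-4.373) = 0.8607 + 0.0000 = 0.8607.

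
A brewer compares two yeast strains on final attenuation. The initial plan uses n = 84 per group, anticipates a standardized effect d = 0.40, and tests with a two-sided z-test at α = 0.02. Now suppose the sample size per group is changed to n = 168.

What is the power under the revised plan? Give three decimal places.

Power ≈ 0.910

With n = 168 per group: δ = d·√(n/2) = 0.40 × √(168/2) = 3.6661. Critical value z_{0.01} = 2.326.
Revised power = Φ(δ − 2.326) + Φ(−δ − 2.326) = Φ(1.340) + Φ(-5.992) = 0.9098 + 0.0000 = 0.9098.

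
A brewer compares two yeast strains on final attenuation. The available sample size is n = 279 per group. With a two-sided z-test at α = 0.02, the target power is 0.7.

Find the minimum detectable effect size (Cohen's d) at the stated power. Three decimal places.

d ≈ 0.241

Required noncentrality: δ = z_{0.01} + z_{0.30} = 2.326 + 0.524 = 2.851.
(The second rejection-region term Φ(−δ − z_{α/2}) is negligible and dropped.)
δ = d·√(n/2) ⇒ d = δ/√(n/2) = 2.851/√(279/2) = 0.2414.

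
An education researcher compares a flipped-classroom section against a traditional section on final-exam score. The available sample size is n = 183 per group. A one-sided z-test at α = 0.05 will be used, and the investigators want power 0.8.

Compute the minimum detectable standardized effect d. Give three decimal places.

Required noncentrality: δ = z_{0.05} + z_{0.20} = 1.645 + 0.842 = 2.486.
δ = d·√(n/2) ⇒ d = δ/√(n/2) = 2.486/√(183/2) = 0.2599.

d ≈ 0.260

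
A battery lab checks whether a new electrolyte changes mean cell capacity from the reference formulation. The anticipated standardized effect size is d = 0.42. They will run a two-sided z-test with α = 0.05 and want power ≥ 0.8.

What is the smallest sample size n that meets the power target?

For power 0.8 need Φ(δ − z_{0.025}) = 0.8, so δ = z_{0.025} + z_{0.20} = 1.960 + 0.842 = 2.802.
(For δ > 0 the lower-tail rejection region contributes negligibly to power, so the one-term inversion is standard.)
δ = d·√n ⇒ n = (δ/d)² = (2.802 / 0.42)² = 44.49.
Round up to the next whole unit.

n = 45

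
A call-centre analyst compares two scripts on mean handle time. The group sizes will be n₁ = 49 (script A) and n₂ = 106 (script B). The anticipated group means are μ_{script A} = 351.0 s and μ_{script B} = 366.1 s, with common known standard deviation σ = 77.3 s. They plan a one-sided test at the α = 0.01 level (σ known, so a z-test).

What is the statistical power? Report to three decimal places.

Power ≈ 0.116

Standardized effect: d = |μ_{script A} − μ_{script B}| / σ = |351.0 − 366.1| / 77.3 = 0.1953
Noncentrality parameter: δ = d / √(1/n₁ + 1/n₂) = 0.1953 / √(1/49 + 1/106) = 1.1308
One-sided α = 0.01 → critical value z_{0.01} = 2.326.
Power = Φ(δ − 2.326) = Φ(-1.196) = 0.1159.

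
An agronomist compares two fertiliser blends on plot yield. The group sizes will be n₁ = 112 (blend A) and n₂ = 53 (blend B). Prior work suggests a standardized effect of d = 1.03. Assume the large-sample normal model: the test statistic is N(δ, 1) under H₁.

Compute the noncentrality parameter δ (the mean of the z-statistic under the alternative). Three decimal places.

δ ≈ 6.178

The noncentrality parameter scales effect size by the design's sample-size factor: δ = d / √(1/n₁ + 1/n₂) = 1.03 / √(1/112 + 1/53) = 6.1779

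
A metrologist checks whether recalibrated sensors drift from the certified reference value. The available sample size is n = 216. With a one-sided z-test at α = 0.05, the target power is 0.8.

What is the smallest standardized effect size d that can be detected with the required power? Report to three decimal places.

Required noncentrality: δ = z_{0.05} + z_{0.20} = 1.645 + 0.842 = 2.486.
δ = d·√n ⇒ d = δ/√n = 2.486/√216 = 0.1692.

d ≈ 0.169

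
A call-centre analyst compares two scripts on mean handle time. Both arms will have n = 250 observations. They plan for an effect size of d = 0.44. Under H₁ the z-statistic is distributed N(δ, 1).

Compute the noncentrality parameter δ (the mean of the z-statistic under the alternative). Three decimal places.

δ = d·√(n/2) = 0.44 × √(250/2) = 4.9193

δ ≈ 4.919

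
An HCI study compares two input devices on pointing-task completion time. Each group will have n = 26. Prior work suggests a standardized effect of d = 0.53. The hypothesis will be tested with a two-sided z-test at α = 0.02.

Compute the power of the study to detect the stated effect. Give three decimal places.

Noncentrality parameter: δ = d·√(n/2) = 0.53 × √(26/2) = 1.9109
Two-sided α = 0.02 → critical value z_{0.01} = 2.326.
Power = Φ(δ − 2.326) + Φ(−δ − 2.326) = Φ(-0.415) + Φ(-4.237) = 0.3389 + 0.0000 = 0.3389.

Power ≈ 0.339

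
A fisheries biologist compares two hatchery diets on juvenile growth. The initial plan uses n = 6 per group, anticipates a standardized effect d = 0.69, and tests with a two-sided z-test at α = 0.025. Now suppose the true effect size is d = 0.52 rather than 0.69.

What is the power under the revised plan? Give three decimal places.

With d = 0.52: δ = d·√(n/2) = 0.52 × √(6/2) = 0.9007. Critical value z_{0.0125} = 2.241.
Revised power = Φ(δ − 2.241) + Φ(−δ − 2.241) = Φ(-1.341) + Φ(-3.142) = 0.0900 + 0.0008 = 0.0908.

Power ≈ 0.091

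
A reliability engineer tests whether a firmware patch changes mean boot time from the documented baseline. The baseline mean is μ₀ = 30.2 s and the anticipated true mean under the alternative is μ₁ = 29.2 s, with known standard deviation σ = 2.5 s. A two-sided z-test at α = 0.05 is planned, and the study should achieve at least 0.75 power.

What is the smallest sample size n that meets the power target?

Standardized effect: d = |μ₁ − μ₀| / σ = |29.2 − 30.2| / 2.5 = 0.4000
For power 0.75 need Φ(δ − z_{0.025}) = 0.75, so δ = z_{0.025} + z_{0.25} = 1.960 + 0.674 = 2.634.
(For δ > 0 the lower-tail rejection region contributes negligibly to power, so the one-term inversion is standard.)
δ = d·√n ⇒ n = (δ/d)² = (2.634 / 0.4000)² = 43.38.
Rounding up, n = 44.

n = 44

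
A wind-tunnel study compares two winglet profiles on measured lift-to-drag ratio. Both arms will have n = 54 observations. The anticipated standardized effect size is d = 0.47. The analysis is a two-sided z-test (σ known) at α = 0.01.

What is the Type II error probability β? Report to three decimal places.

β ≈ 0.553

Noncentrality parameter: λ = d·√(n/2) = 0.47 × √(54/2) = 2.4422
Critical value for a two-sided test at α = 0.01: z_{α/2} = 2.576.
Power = Φ(λ − 2.576) + Φ(−λ − 2.576) = Φ(-0.134) + Φ(-5.018) = 0.4468 + 0.0000 = 0.4468.
Type II error: β = 1 − power = 1 − 0.4468 = 0.5532.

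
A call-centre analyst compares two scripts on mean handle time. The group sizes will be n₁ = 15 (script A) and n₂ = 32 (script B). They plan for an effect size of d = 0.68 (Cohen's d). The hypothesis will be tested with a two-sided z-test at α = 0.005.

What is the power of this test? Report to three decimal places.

Noncentrality parameter: δ = d / √(1/n₁ + 1/n₂) = 0.68 / √(1/15 + 1/32) = 2.1731
Critical value for a two-sided test at α = 0.005: z_{α/2} = 2.807.
Power = Φ(δ − 2.807) + Φ(−δ − 2.807) = Φ(-0.634) + Φ(-4.980) = 0.2631 + 0.0000 = 0.2631.

Power ≈ 0.263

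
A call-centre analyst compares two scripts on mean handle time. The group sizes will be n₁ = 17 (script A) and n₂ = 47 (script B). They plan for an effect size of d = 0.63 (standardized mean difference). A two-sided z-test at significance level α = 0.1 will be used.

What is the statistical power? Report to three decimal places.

Noncentrality parameter: δ = d / √(1/n₁ + 1/n₂) = 0.63 / √(1/17 + 1/47) = 2.2260
Critical value for a two-sided test at α = 0.1: z_{α/2} = 1.645.
Power = Φ(δ − 1.645) + Φ(−δ − 1.645) = Φ(0.581) + Φ(-3.871) = 0.7194 + 0.0001 = 0.7195.

Power ≈ 0.719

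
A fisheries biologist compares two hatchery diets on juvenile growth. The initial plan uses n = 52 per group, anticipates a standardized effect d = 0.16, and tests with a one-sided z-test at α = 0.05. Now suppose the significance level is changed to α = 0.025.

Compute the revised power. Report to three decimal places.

δ = d·√(n/2) = 0.16 × √(52/2) = 0.8158 (unchanged). New critical value: z_{0.025} = 1.960.
Revised power = Φ(δ − 1.960) = Φ(-1.144) = 0.1263.

Power ≈ 0.126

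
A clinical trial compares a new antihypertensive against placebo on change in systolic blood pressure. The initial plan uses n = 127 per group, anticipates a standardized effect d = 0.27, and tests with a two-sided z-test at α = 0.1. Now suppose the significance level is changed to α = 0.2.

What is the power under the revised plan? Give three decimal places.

Power ≈ 0.808

δ = d·√(n/2) = 0.27 × √(127/2) = 2.1515 (unchanged). New critical value: z_{0.1} = 1.282.
Revised power = Φ(δ − 1.282) + Φ(−δ − 1.282) = Φ(0.870) + Φ(-3.433) = 0.8078 + 0.0003 = 0.8081.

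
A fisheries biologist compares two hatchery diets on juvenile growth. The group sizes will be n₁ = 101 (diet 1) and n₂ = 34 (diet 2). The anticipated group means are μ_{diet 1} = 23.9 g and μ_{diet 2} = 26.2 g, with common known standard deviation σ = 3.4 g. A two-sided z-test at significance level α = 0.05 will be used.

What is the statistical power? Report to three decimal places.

Power ≈ 0.927

Standardized effect: d = |μ_{diet 1} − μ_{diet 2}| / σ = |23.9 − 26.2| / 3.4 = 0.6765
Noncentrality parameter: δ = d / √(1/n₁ + 1/n₂) = 0.6765 / √(1/101 + 1/34) = 3.4118
Two-sided α = 0.05 → critical value z_{0.025} = 1.960.
Power = Φ(δ − 1.960) + Φ(−δ − 1.960) = Φ(1.452) + Φ(-5.372) = 0.9267 + 0.0000 = 0.9267.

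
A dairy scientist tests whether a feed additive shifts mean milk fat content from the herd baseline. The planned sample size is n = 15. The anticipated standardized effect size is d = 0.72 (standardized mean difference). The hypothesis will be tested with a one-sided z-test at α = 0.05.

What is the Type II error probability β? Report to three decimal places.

Noncentrality parameter: δ = d·√n = 0.72 × √15 = 2.7885
One-sided α = 0.05 → critical value z_{0.05} = 1.645.
Power = Φ(δ − 1.645) = Φ(1.144) = 0.8736.
Type II error: β = 1 − power = 1 − 0.8736 = 0.1264.

β ≈ 0.126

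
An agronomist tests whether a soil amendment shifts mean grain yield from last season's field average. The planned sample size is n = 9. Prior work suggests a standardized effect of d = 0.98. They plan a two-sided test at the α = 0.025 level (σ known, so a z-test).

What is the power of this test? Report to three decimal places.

Noncentrality parameter: δ = d·√n = 0.98 × √9 = 2.9400
Two-sided α = 0.025 → critical value z_{0.0125} = 2.241.
Power = Φ(δ − 2.241) + Φ(−δ − 2.241) = Φ(0.699) + Φ(-5.181) = 0.7576 + 0.0000 = 0.7576.

Power ≈ 0.758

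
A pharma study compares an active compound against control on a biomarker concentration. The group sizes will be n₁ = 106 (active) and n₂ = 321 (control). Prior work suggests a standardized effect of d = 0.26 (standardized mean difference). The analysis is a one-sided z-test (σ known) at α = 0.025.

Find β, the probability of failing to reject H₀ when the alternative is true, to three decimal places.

Noncentrality parameter: δ = d / √(1/n₁ + 1/n₂) = 0.26 / √(1/106 + 1/321) = 2.3209
Critical value for a one-sided test at α = 0.025: z_α = 1.960.
Power = P(Z > 1.960 − δ) = Φ(0.361) = 0.6409.
Type II error: β = 1 − power = 1 − 0.6409 = 0.3591.

β ≈ 0.359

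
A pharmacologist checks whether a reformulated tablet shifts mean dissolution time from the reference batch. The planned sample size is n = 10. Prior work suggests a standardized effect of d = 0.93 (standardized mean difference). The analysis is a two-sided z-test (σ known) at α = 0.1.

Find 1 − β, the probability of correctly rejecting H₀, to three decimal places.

Power ≈ 0.903

Noncentrality parameter: δ = d·√n = 0.93 × √10 = 2.9409
Two-sided α = 0.1 → critical value z_{0.05} = 1.645.
Power = Φ(δ − 1.645) + Φ(−δ − 1.645) = Φ(1.296) + Φ(-4.586) = 0.9025 + 0.0000 = 0.9025.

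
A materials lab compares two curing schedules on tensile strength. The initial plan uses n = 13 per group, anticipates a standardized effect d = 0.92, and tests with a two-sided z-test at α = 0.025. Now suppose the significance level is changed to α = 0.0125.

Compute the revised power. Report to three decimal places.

Power ≈ 0.440

δ = d·√(n/2) = 0.92 × √(13/2) = 2.3455 (unchanged). New critical value: z_{0.0063} = 2.498.
Revised power = Φ(δ − 2.498) + Φ(−δ − 2.498) = Φ(-0.152) + Φ(-4.843) = 0.4395 + 0.0000 = 0.4395.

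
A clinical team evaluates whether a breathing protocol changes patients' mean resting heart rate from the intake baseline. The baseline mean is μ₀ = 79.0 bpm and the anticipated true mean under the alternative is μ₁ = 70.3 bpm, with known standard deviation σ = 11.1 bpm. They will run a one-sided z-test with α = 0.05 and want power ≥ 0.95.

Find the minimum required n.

n = 18

Standardized effect: d = |μ₁ − μ₀| / σ = |70.3 − 79.0| / 11.1 = 0.7838
Set Φ(δ − 1.645) = 0.95; then δ − 1.645 = Φ⁻¹(0.95) = 1.645, giving δ = 3.290.
δ = d·√n ⇒ n = (δ/d)² = (3.290 / 0.7838)² = 17.62.
Rounding up, n = 18.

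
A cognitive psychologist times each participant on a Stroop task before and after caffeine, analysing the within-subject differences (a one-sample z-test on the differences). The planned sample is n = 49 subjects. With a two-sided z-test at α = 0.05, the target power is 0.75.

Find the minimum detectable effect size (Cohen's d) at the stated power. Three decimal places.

d ≈ 0.376

Need Φ(δ − 1.960) = 0.75, so δ = 1.960 + 0.674 = 2.634.
(Lower-tail contribution to power is negligible for δ > 0.)
δ = d·√n ⇒ d = δ/√n = 2.634/√49 = 0.3764.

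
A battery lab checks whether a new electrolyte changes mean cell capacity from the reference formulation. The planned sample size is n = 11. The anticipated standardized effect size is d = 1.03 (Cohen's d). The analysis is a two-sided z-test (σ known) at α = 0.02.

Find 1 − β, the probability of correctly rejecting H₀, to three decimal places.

Noncentrality parameter: δ = d·√n = 1.03 × √11 = 3.4161
Critical value for a two-sided test at α = 0.02: z_{α/2} = 2.326.
Power = Φ(δ − 2.326) + Φ(−δ − 2.326) = Φ(1.090) + Φ(-5.742) = 0.8621 + 0.0000 = 0.8621.

Power ≈ 0.862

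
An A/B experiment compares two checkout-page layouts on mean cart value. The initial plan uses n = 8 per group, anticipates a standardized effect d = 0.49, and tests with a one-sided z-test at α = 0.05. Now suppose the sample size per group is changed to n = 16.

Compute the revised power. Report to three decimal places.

Power ≈ 0.398

With n = 16 per group: δ = d·√(n/2) = 0.49 × √(16/2) = 1.3859. Critical value z_{0.05} = 1.645.
Revised power = P(Z > 1.645 − δ) = Φ(-0.259) = 0.3978.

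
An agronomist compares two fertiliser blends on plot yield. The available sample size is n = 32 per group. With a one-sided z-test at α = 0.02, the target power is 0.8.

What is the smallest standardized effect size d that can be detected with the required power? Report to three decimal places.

d ≈ 0.724

Need Φ(δ − 2.054) = 0.8, so δ = 2.054 + 0.842 = 2.895.
δ = d·√(n/2) ⇒ d = δ/√(n/2) = 2.895/√(32/2) = 0.7238.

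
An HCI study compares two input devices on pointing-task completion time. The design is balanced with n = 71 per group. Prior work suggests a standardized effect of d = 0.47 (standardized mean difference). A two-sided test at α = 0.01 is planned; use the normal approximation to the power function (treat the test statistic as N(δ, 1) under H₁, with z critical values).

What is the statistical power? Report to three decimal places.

Noncentrality parameter: δ = d·√(n/2) = 0.47 × √(71/2) = 2.8003
Two-sided α = 0.01 → critical value z_{0.005} = 2.576.
Power = Φ(δ − 2.576) + Φ(−δ − 2.576) = Φ(0.225) + Φ(-5.376) = 0.5888 + 0.0000 = 0.5888.

Power ≈ 0.589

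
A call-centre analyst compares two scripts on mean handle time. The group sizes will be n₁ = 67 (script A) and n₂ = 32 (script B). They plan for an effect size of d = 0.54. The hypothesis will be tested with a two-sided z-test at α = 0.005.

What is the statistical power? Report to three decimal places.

Power ≈ 0.384

Noncentrality parameter: δ = d / √(1/n₁ + 1/n₂) = 0.54 / √(1/67 + 1/32) = 2.5130
Critical value for a two-sided test at α = 0.005: z_{α/2} = 2.807.
Power = Φ(δ − 2.807) + Φ(−δ − 2.807) = Φ(-0.294) + Φ(-5.320) = 0.3844 + 0.0000 = 0.3844.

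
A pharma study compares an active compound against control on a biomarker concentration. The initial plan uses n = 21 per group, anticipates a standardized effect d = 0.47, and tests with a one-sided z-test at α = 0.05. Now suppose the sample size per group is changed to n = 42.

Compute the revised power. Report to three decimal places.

With n = 42 per group: δ = d·√(n/2) = 0.47 × √(42/2) = 2.1538. Critical value z_{0.05} = 1.645.
Revised power = P(Z > 1.645 − δ) = Φ(0.509) = 0.6946.

Power ≈ 0.695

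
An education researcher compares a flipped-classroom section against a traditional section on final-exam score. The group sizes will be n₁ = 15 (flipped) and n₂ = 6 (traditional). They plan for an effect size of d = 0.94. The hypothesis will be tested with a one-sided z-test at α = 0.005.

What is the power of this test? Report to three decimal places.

Power ≈ 0.264

Noncentrality parameter: δ = d / √(1/n₁ + 1/n₂) = 0.94 / √(1/15 + 1/6) = 1.9460
One-sided α = 0.005 → critical value z_{0.005} = 2.576.
Power = Φ(δ − 2.576) = Φ(-0.630) = 0.2644.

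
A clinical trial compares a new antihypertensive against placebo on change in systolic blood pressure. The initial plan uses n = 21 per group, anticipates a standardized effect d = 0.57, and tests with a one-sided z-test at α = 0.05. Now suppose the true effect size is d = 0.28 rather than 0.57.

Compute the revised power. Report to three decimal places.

Power ≈ 0.230

With d = 0.28: δ = d·√(n/2) = 0.28 × √(21/2) = 0.9073. Critical value z_{0.05} = 1.645.
Revised power = Φ(δ − 1.645) = Φ(-0.738) = 0.2304.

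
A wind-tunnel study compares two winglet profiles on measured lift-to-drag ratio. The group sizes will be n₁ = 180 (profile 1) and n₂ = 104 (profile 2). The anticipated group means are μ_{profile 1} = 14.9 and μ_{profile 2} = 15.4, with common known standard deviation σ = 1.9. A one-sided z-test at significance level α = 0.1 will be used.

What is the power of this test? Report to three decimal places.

Power ≈ 0.804

Standardized effect: d = |μ_{profile 1} − μ_{profile 2}| / σ = |14.9 − 15.4| / 1.9 = 0.2632
Noncentrality parameter: δ = d / √(1/n₁ + 1/n₂) = 0.2632 / √(1/180 + 1/104) = 2.1365
One-sided α = 0.1 → critical value z_{0.1} = 1.282.
Power = Φ(δ − 1.282) = Φ(0.855) = 0.8037.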